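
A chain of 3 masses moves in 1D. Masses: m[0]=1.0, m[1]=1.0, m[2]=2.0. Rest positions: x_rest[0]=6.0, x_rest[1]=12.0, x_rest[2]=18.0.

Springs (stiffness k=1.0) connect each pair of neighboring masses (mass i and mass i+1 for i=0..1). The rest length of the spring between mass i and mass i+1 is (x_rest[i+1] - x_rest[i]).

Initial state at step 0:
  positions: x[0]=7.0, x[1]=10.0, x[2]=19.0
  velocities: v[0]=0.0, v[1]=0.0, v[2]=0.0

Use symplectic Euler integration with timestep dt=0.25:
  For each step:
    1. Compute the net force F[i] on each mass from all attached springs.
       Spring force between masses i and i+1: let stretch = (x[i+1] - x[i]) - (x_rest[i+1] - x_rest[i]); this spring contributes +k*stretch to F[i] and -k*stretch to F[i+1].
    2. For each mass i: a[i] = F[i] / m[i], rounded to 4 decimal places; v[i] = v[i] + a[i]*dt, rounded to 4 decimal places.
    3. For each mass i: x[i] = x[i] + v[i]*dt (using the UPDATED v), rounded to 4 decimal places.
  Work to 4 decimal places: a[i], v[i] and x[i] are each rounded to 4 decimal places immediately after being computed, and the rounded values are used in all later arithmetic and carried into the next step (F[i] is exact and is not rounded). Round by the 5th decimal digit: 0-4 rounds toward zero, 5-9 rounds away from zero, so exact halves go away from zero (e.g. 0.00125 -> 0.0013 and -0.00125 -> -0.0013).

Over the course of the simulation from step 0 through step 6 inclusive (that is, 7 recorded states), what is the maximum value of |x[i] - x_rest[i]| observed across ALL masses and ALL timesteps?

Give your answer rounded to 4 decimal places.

Answer: 2.2181

Derivation:
Step 0: x=[7.0000 10.0000 19.0000] v=[0.0000 0.0000 0.0000]
Step 1: x=[6.8125 10.3750 18.9063] v=[-0.7500 1.5000 -0.3750]
Step 2: x=[6.4727 11.0606 18.7335] v=[-1.3594 2.7422 -0.6914]
Step 3: x=[6.0446 11.9390 18.5084] v=[-1.7124 3.5135 -0.9005]
Step 4: x=[5.6099 12.8596 18.2655] v=[-1.7388 3.6823 -0.9717]
Step 5: x=[5.2533 13.6650 18.0412] v=[-1.4264 3.2214 -0.8974]
Step 6: x=[5.0474 14.2181 17.8676] v=[-0.8235 2.2125 -0.6944]
Max displacement = 2.2181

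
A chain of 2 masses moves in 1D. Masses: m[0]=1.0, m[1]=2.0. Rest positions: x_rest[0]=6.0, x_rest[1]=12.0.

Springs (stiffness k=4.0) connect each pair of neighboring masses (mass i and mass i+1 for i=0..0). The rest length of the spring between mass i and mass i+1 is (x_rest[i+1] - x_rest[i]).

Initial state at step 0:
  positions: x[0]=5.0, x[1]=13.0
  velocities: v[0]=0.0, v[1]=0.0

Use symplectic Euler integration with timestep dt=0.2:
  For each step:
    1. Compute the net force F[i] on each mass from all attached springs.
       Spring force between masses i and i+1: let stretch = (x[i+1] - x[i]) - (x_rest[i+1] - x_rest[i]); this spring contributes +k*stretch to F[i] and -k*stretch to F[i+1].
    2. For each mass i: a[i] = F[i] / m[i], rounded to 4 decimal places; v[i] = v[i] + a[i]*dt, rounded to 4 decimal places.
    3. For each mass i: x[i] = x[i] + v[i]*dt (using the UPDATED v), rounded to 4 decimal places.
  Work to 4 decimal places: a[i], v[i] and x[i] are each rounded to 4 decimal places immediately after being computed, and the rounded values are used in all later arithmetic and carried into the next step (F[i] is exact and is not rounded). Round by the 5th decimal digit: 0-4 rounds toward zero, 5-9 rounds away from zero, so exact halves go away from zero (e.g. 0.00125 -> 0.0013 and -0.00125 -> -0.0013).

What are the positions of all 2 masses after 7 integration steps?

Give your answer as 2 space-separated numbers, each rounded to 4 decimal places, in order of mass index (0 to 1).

Answer: 7.4909 11.7545

Derivation:
Step 0: x=[5.0000 13.0000] v=[0.0000 0.0000]
Step 1: x=[5.3200 12.8400] v=[1.6000 -0.8000]
Step 2: x=[5.8832 12.5584] v=[2.8160 -1.4080]
Step 3: x=[6.5544 12.2228] v=[3.3562 -1.6781]
Step 4: x=[7.1726 11.9137] v=[3.0909 -1.5455]
Step 5: x=[7.5894 11.7053] v=[2.0838 -1.0419]
Step 6: x=[7.7047 11.6476] v=[0.5765 -0.2883]
Step 7: x=[7.4909 11.7545] v=[-1.0692 0.5345]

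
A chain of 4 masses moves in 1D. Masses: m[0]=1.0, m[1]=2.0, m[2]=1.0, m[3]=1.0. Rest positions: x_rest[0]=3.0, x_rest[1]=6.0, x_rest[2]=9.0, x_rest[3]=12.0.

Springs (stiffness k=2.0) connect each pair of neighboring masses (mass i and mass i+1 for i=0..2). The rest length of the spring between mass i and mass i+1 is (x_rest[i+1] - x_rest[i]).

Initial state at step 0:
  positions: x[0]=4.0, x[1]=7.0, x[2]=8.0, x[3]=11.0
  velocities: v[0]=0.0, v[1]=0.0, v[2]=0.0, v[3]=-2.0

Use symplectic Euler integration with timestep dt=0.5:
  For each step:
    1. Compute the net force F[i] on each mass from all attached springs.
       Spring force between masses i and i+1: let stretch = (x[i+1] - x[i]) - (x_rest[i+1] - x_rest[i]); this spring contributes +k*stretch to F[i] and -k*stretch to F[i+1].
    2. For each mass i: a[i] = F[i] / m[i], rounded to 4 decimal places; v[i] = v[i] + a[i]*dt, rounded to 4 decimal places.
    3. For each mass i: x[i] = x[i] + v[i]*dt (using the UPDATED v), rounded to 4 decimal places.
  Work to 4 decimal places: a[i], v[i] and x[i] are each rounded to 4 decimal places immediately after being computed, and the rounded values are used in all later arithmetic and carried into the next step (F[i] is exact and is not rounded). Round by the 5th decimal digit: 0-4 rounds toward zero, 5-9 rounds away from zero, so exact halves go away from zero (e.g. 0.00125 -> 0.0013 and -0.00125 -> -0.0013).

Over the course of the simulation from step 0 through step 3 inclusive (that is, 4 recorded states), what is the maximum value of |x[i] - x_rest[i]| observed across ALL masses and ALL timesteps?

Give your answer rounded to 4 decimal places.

Step 0: x=[4.0000 7.0000 8.0000 11.0000] v=[0.0000 0.0000 0.0000 -2.0000]
Step 1: x=[4.0000 6.5000 9.0000 10.0000] v=[0.0000 -1.0000 2.0000 -2.0000]
Step 2: x=[3.7500 6.0000 9.2500 10.0000] v=[-0.5000 -1.0000 0.5000 0.0000]
Step 3: x=[3.1250 5.7500 8.2500 11.1250] v=[-1.2500 -0.5000 -2.0000 2.2500]
Max displacement = 2.0000

Answer: 2.0000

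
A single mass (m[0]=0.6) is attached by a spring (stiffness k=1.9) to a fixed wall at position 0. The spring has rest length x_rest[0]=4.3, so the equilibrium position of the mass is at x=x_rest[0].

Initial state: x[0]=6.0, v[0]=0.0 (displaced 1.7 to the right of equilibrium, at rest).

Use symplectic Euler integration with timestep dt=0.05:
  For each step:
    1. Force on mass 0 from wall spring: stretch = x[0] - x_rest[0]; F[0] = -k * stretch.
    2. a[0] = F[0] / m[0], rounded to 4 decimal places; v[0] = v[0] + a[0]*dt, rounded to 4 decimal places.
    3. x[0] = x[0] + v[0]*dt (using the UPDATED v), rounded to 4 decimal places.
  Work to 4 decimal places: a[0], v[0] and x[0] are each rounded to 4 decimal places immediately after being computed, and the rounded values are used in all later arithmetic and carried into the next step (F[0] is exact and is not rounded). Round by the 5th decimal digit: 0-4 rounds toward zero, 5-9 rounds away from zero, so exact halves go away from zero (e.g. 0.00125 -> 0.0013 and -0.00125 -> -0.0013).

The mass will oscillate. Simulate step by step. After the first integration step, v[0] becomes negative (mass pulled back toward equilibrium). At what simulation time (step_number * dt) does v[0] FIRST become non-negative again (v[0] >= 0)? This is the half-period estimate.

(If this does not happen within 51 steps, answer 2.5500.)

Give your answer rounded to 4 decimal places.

Answer: 1.8000

Derivation:
Step 0: x=[6.0000] v=[0.0000]
Step 1: x=[5.9865] v=[-0.2692]
Step 2: x=[5.9597] v=[-0.5362]
Step 3: x=[5.9198] v=[-0.7990]
Step 4: x=[5.8670] v=[-1.0555]
Step 5: x=[5.8018] v=[-1.3036]
Step 6: x=[5.7247] v=[-1.5414]
Step 7: x=[5.6364] v=[-1.7670]
Step 8: x=[5.5375] v=[-1.9786]
Step 9: x=[5.4288] v=[-2.1745]
Step 10: x=[5.3111] v=[-2.3532]
Step 11: x=[5.1854] v=[-2.5133]
Step 12: x=[5.0527] v=[-2.6535]
Step 13: x=[4.9141] v=[-2.7727]
Step 14: x=[4.7706] v=[-2.8699]
Step 15: x=[4.6234] v=[-2.9444]
Step 16: x=[4.4736] v=[-2.9956]
Step 17: x=[4.3224] v=[-3.0231]
Step 18: x=[4.1711] v=[-3.0266]
Step 19: x=[4.0208] v=[-3.0062]
Step 20: x=[3.8727] v=[-2.9620]
Step 21: x=[3.7280] v=[-2.8943]
Step 22: x=[3.5878] v=[-2.8037]
Step 23: x=[3.4533] v=[-2.6909]
Step 24: x=[3.3255] v=[-2.5568]
Step 25: x=[3.2054] v=[-2.4025]
Step 26: x=[3.0939] v=[-2.2292]
Step 27: x=[2.9920] v=[-2.0382]
Step 28: x=[2.9004] v=[-1.8311]
Step 29: x=[2.8199] v=[-1.6095]
Step 30: x=[2.7511] v=[-1.3752]
Step 31: x=[2.6946] v=[-1.1300]
Step 32: x=[2.6508] v=[-0.8758]
Step 33: x=[2.6201] v=[-0.6147]
Step 34: x=[2.6027] v=[-0.3487]
Step 35: x=[2.5987] v=[-0.0800]
Step 36: x=[2.6082] v=[0.1894]
First v>=0 after going negative at step 36, time=1.8000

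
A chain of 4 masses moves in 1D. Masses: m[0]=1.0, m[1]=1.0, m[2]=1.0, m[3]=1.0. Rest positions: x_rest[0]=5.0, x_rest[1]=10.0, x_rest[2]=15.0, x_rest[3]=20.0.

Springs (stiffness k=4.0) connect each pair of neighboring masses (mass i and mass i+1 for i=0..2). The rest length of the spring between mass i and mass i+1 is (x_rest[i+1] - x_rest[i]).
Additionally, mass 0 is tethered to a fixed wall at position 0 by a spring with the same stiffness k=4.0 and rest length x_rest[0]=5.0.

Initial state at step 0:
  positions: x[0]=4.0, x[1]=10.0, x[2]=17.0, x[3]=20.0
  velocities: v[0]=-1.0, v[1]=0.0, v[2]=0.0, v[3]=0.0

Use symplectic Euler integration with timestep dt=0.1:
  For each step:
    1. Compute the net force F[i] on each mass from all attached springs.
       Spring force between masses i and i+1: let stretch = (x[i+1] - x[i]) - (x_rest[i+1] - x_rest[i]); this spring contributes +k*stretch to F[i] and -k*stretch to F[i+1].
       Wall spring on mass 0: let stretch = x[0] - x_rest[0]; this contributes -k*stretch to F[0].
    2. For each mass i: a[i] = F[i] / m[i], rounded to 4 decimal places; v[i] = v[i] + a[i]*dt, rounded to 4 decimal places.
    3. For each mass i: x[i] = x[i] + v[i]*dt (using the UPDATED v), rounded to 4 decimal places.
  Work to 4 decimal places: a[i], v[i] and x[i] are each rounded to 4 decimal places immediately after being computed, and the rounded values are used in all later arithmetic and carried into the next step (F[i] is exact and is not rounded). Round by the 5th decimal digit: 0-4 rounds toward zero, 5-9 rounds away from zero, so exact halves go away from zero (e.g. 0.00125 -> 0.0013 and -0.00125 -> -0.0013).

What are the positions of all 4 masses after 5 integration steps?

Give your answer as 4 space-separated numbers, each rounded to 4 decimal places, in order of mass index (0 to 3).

Step 0: x=[4.0000 10.0000 17.0000 20.0000] v=[-1.0000 0.0000 0.0000 0.0000]
Step 1: x=[3.9800 10.0400 16.8400 20.0800] v=[-0.2000 0.4000 -1.6000 0.8000]
Step 2: x=[4.0432 10.1096 16.5376 20.2304] v=[0.6320 0.6960 -3.0240 1.5040]
Step 3: x=[4.1873 10.1937 16.1258 20.4331] v=[1.4413 0.8406 -4.1181 2.0269]
Step 4: x=[4.4042 10.2748 15.6490 20.6635] v=[2.1689 0.8109 -4.7680 2.3040]
Step 5: x=[4.6798 10.3360 15.1578 20.8933] v=[2.7555 0.6123 -4.9119 2.2982]

Answer: 4.6798 10.3360 15.1578 20.8933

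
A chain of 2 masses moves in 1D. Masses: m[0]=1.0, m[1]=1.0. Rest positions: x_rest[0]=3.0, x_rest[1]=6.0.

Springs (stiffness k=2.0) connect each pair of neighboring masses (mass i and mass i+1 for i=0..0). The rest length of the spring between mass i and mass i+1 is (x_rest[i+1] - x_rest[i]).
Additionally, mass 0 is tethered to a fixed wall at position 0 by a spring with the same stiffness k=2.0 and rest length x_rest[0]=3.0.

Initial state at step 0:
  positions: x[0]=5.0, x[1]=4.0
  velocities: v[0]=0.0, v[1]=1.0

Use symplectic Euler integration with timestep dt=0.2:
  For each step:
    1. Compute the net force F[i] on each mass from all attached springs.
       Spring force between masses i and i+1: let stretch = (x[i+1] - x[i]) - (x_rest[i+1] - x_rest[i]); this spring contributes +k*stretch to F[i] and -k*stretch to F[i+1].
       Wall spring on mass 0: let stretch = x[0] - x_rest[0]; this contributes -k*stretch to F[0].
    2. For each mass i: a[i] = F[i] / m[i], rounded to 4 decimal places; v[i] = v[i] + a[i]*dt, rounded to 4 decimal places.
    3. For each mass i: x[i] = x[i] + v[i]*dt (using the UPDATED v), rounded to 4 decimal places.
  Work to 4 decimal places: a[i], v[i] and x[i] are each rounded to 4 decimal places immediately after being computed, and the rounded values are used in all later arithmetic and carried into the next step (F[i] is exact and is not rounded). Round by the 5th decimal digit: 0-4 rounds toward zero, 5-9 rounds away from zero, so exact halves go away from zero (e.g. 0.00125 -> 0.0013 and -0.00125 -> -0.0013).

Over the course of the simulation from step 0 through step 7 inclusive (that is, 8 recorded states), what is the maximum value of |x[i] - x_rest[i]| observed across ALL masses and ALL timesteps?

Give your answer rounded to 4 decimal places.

Answer: 2.1529

Derivation:
Step 0: x=[5.0000 4.0000] v=[0.0000 1.0000]
Step 1: x=[4.5200 4.5200] v=[-2.4000 2.6000]
Step 2: x=[3.6784 5.2800] v=[-4.2080 3.8000]
Step 3: x=[2.6707 6.1519] v=[-5.0387 4.3594]
Step 4: x=[1.7278 6.9853] v=[-4.7145 4.1669]
Step 5: x=[1.0673 7.6381] v=[-3.3026 3.2639]
Step 6: x=[0.8471 8.0052] v=[-1.1012 1.8356]
Step 7: x=[1.1317 8.0397] v=[1.4232 0.1724]
Max displacement = 2.1529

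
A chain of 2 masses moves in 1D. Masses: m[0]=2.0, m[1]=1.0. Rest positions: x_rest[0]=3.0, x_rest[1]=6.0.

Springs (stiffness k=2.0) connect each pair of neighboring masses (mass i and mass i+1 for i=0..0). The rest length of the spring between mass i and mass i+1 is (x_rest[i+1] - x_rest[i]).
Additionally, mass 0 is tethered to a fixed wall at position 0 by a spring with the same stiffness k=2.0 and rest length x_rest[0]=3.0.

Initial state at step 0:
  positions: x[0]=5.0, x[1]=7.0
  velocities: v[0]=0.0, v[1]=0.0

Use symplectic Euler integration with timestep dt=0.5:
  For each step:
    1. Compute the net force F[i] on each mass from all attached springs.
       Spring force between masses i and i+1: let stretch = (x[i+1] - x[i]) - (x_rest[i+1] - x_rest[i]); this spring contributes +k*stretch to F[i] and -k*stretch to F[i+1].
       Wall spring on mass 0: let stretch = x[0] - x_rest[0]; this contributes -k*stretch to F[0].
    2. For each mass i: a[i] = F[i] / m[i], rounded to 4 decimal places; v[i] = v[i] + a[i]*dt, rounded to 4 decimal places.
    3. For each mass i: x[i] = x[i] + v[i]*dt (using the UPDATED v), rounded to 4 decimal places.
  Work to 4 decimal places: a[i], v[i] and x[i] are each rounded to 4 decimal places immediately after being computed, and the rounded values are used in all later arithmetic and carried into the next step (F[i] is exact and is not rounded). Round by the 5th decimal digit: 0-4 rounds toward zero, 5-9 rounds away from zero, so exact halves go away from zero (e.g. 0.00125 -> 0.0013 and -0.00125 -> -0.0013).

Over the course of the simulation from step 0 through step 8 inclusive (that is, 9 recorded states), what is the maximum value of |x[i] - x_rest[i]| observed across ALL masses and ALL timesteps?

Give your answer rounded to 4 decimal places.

Answer: 2.5956

Derivation:
Step 0: x=[5.0000 7.0000] v=[0.0000 0.0000]
Step 1: x=[4.2500 7.5000] v=[-1.5000 1.0000]
Step 2: x=[3.2500 7.8750] v=[-2.0000 0.7500]
Step 3: x=[2.5938 7.4375] v=[-1.3125 -0.8750]
Step 4: x=[2.5000 6.0782] v=[-0.1876 -2.7187]
Step 5: x=[2.6758 4.4298] v=[0.3515 -3.2969]
Step 6: x=[2.6211 3.4044] v=[-0.1094 -2.0509]
Step 7: x=[2.1070 3.4873] v=[-1.0283 0.1658]
Step 8: x=[1.4112 4.3801] v=[-1.3917 1.7855]
Max displacement = 2.5956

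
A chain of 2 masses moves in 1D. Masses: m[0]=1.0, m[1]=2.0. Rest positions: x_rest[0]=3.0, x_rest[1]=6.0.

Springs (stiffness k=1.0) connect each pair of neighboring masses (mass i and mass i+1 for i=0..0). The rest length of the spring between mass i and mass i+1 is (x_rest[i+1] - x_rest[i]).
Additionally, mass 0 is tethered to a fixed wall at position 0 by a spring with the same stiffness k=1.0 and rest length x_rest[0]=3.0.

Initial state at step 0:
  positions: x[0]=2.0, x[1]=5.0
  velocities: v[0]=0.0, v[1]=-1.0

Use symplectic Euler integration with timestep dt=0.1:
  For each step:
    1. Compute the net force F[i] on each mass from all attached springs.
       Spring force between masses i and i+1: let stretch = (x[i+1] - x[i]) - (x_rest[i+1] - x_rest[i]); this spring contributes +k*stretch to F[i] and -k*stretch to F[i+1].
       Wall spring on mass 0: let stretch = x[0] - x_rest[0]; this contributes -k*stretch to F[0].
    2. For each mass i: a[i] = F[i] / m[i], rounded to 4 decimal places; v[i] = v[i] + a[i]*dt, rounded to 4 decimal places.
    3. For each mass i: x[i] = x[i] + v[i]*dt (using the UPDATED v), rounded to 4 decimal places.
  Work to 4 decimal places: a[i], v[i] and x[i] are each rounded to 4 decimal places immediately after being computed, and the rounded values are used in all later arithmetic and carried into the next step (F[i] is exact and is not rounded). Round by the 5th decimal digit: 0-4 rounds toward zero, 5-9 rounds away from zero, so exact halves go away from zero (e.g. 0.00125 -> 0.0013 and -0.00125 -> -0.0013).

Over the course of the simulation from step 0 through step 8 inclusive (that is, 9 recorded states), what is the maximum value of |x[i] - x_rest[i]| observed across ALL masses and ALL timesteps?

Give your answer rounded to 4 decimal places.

Step 0: x=[2.0000 5.0000] v=[0.0000 -1.0000]
Step 1: x=[2.0100 4.9000] v=[0.1000 -1.0000]
Step 2: x=[2.0288 4.8006] v=[0.1880 -0.9945]
Step 3: x=[2.0550 4.7023] v=[0.2623 -0.9831]
Step 4: x=[2.0872 4.6058] v=[0.3215 -0.9655]
Step 5: x=[2.1237 4.5117] v=[0.3646 -0.9414]
Step 6: x=[2.1628 4.4206] v=[0.3910 -0.9108]
Step 7: x=[2.2029 4.3332] v=[0.4005 -0.8737]
Step 8: x=[2.2422 4.2502] v=[0.3932 -0.8302]
Max displacement = 1.7498

Answer: 1.7498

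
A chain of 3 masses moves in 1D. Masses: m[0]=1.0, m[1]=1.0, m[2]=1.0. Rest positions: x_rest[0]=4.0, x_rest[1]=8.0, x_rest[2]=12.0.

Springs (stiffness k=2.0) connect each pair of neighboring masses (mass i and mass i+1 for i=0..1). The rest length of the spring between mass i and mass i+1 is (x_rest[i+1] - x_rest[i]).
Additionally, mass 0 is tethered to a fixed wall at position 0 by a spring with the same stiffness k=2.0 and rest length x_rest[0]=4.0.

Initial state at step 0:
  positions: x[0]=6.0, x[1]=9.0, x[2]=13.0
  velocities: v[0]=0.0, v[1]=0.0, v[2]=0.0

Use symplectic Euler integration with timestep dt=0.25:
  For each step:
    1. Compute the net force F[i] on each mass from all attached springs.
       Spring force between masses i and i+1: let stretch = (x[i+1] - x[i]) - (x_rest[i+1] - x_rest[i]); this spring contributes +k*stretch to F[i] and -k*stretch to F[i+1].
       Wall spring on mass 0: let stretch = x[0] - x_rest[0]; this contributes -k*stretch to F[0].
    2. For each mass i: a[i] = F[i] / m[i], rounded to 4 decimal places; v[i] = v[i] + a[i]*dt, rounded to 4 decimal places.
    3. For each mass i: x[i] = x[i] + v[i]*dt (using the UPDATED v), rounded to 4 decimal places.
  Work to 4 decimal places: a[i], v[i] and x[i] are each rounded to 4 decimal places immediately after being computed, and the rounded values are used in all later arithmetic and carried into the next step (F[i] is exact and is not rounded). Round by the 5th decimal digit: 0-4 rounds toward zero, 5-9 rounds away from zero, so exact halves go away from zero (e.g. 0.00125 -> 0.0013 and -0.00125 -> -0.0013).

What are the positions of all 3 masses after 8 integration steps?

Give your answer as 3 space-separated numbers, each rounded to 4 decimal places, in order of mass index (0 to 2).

Answer: 3.7599 7.5124 13.1189

Derivation:
Step 0: x=[6.0000 9.0000 13.0000] v=[0.0000 0.0000 0.0000]
Step 1: x=[5.6250 9.1250 13.0000] v=[-1.5000 0.5000 0.0000]
Step 2: x=[4.9844 9.2969 13.0156] v=[-2.5625 0.6875 0.0625]
Step 3: x=[4.2598 9.3946 13.0664] v=[-2.8985 0.3906 0.2032]
Step 4: x=[3.6446 9.3094 13.1582] v=[-2.4610 -0.3409 0.3673]
Step 5: x=[3.2819 8.9972 13.2689] v=[-1.4509 -1.2489 0.4429]
Step 6: x=[3.2234 8.5045 13.3457] v=[-0.2342 -1.9707 0.3071]
Step 7: x=[3.4221 7.9568 13.3173] v=[0.7947 -2.1907 -0.1135]
Step 8: x=[3.7599 7.5124 13.1189] v=[1.3510 -1.7778 -0.7938]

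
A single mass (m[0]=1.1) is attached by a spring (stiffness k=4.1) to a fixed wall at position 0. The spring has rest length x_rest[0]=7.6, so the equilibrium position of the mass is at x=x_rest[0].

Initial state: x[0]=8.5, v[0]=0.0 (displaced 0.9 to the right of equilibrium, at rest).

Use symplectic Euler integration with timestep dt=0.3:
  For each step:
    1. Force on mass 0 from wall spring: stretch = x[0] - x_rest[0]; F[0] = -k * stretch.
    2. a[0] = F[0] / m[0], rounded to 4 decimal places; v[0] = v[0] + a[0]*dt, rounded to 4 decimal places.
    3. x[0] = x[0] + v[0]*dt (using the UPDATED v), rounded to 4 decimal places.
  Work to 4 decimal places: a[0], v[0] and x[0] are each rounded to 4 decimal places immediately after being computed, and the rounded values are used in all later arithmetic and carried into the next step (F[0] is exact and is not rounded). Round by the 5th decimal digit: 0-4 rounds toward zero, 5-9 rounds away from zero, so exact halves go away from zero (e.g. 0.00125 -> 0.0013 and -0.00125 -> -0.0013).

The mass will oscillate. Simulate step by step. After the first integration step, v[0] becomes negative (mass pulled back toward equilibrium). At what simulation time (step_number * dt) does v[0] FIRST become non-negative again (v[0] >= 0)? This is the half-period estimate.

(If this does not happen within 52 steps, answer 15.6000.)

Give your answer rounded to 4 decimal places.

Step 0: x=[8.5000] v=[0.0000]
Step 1: x=[8.1981] v=[-1.0064]
Step 2: x=[7.6955] v=[-1.6752]
Step 3: x=[7.1609] v=[-1.7820]
Step 4: x=[6.7736] v=[-1.2910]
Step 5: x=[6.6635] v=[-0.3669]
Step 6: x=[6.8676] v=[0.6803]
First v>=0 after going negative at step 6, time=1.8000

Answer: 1.8000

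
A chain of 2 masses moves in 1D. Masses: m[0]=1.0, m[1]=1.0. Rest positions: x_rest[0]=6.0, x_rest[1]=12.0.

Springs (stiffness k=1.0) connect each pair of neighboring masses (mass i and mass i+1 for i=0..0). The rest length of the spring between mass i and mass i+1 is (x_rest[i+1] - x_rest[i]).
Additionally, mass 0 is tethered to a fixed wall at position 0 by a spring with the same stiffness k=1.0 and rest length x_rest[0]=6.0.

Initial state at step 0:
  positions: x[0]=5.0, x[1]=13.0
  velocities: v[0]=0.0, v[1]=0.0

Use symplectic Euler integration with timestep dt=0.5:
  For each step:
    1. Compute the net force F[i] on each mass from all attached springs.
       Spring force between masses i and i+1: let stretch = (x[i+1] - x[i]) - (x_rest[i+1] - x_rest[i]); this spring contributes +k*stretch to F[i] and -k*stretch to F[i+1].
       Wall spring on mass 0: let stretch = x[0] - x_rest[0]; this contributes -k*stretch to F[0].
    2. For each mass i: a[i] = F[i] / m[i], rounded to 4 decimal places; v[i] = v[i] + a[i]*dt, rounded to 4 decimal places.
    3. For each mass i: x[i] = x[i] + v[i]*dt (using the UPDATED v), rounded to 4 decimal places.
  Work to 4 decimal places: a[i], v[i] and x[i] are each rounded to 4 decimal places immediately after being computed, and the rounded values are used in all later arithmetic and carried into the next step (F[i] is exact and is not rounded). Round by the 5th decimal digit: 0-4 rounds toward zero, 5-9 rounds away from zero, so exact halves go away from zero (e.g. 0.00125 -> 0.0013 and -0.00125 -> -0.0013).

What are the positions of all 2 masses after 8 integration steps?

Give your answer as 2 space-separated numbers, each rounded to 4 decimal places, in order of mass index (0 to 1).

Answer: 4.9533 12.3085

Derivation:
Step 0: x=[5.0000 13.0000] v=[0.0000 0.0000]
Step 1: x=[5.7500 12.5000] v=[1.5000 -1.0000]
Step 2: x=[6.7500 11.8125] v=[2.0000 -1.3750]
Step 3: x=[7.3282 11.3594] v=[1.1563 -0.9063]
Step 4: x=[7.0821 11.3985] v=[-0.4922 0.0781]
Step 5: x=[6.1446 11.8585] v=[-1.8751 0.9199]
Step 6: x=[5.0994 12.3900] v=[-2.0905 1.0630]
Step 7: x=[4.6020 12.5989] v=[-0.9949 0.4177]
Step 8: x=[4.9533 12.3085] v=[0.7026 -0.5808]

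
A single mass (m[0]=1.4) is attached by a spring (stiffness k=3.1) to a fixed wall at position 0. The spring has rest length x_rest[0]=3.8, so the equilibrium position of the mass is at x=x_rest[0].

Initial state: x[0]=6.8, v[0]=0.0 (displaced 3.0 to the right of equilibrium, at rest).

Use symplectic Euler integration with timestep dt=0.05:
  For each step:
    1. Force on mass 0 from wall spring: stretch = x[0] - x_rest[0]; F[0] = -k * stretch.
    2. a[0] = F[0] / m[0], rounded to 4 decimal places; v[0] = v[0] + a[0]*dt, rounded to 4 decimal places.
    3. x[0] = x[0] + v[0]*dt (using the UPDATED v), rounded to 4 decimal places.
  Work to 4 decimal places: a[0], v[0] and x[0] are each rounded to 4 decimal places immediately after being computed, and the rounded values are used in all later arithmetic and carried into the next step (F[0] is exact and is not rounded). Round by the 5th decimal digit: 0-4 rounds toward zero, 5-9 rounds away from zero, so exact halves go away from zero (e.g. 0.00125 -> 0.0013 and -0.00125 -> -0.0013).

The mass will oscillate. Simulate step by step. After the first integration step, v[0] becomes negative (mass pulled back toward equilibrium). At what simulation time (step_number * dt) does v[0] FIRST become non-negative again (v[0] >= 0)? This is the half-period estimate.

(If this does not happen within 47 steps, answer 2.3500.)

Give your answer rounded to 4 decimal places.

Step 0: x=[6.8000] v=[0.0000]
Step 1: x=[6.7834] v=[-0.3321]
Step 2: x=[6.7503] v=[-0.6624]
Step 3: x=[6.7009] v=[-0.9890]
Step 4: x=[6.6354] v=[-1.3102]
Step 5: x=[6.5542] v=[-1.6241]
Step 6: x=[6.4578] v=[-1.9290]
Step 7: x=[6.3466] v=[-2.2233]
Step 8: x=[6.2213] v=[-2.5052]
Step 9: x=[6.0826] v=[-2.7733]
Step 10: x=[5.9313] v=[-3.0260]
Step 11: x=[5.7682] v=[-3.2620]
Step 12: x=[5.5942] v=[-3.4799]
Step 13: x=[5.4103] v=[-3.6785]
Step 14: x=[5.2175] v=[-3.8568]
Step 15: x=[5.0168] v=[-4.0137]
Step 16: x=[4.8094] v=[-4.1484]
Step 17: x=[4.5964] v=[-4.2602]
Step 18: x=[4.3790] v=[-4.3484]
Step 19: x=[4.1584] v=[-4.4125]
Step 20: x=[3.9358] v=[-4.4522]
Step 21: x=[3.7124] v=[-4.4672]
Step 22: x=[3.4895] v=[-4.4575]
Step 23: x=[3.2683] v=[-4.4231]
Step 24: x=[3.0501] v=[-4.3642]
Step 25: x=[2.8360] v=[-4.2812]
Step 26: x=[2.6273] v=[-4.1745]
Step 27: x=[2.4251] v=[-4.0447]
Step 28: x=[2.2305] v=[-3.8925]
Step 29: x=[2.0446] v=[-3.7187]
Step 30: x=[1.8684] v=[-3.5244]
Step 31: x=[1.7029] v=[-3.3105]
Step 32: x=[1.5490] v=[-3.0783]
Step 33: x=[1.4075] v=[-2.8291]
Step 34: x=[1.2793] v=[-2.5642]
Step 35: x=[1.1650] v=[-2.2851]
Step 36: x=[1.0653] v=[-1.9934]
Step 37: x=[0.9808] v=[-1.6906]
Step 38: x=[0.9119] v=[-1.3785]
Step 39: x=[0.8590] v=[-1.0587]
Step 40: x=[0.8223] v=[-0.7331]
Step 41: x=[0.8021] v=[-0.4034]
Step 42: x=[0.7985] v=[-0.0715]
Step 43: x=[0.8115] v=[0.2608]
First v>=0 after going negative at step 43, time=2.1500

Answer: 2.1500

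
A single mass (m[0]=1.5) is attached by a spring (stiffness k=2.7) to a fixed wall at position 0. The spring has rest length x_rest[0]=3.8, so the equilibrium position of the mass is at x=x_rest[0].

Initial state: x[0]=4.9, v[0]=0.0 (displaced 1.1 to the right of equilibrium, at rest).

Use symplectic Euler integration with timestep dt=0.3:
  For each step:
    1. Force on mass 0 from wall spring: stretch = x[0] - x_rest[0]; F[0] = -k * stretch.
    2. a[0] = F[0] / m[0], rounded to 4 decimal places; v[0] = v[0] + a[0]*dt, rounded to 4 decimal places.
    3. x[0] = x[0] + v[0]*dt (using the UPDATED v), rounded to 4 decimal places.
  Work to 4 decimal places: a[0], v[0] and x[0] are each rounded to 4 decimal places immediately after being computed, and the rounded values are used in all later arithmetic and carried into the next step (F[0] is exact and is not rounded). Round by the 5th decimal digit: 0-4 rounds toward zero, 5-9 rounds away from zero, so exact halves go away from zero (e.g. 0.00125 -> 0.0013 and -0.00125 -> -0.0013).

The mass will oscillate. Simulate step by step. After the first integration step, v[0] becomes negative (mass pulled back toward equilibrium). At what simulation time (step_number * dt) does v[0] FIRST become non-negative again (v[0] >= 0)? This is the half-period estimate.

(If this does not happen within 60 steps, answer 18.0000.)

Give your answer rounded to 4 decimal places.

Answer: 2.4000

Derivation:
Step 0: x=[4.9000] v=[0.0000]
Step 1: x=[4.7218] v=[-0.5940]
Step 2: x=[4.3943] v=[-1.0918]
Step 3: x=[3.9705] v=[-1.4127]
Step 4: x=[3.5191] v=[-1.5048]
Step 5: x=[3.1132] v=[-1.3531]
Step 6: x=[2.8185] v=[-0.9822]
Step 7: x=[2.6828] v=[-0.4522]
Step 8: x=[2.7281] v=[0.1511]
First v>=0 after going negative at step 8, time=2.4000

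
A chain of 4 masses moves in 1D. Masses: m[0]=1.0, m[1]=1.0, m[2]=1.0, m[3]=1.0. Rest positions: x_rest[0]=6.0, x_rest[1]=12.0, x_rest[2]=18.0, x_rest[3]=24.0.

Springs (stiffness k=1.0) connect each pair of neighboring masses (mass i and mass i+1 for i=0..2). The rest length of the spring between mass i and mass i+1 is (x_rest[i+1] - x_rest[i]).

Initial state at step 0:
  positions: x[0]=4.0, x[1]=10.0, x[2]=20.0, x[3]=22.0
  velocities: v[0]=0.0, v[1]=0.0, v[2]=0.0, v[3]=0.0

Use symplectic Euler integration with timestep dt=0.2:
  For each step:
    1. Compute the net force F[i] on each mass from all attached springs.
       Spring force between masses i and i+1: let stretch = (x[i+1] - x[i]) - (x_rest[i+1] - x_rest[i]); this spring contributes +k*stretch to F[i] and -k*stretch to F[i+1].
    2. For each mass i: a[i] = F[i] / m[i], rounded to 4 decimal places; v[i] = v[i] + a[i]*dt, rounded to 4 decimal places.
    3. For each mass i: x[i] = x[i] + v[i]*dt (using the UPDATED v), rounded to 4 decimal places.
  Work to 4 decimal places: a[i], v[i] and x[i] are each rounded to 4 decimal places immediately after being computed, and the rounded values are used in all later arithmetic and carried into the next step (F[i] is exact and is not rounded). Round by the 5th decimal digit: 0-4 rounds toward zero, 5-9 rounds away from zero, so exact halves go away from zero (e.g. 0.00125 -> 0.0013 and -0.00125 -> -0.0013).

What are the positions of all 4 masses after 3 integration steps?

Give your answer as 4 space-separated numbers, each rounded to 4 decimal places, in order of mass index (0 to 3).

Step 0: x=[4.0000 10.0000 20.0000 22.0000] v=[0.0000 0.0000 0.0000 0.0000]
Step 1: x=[4.0000 10.1600 19.6800 22.1600] v=[0.0000 0.8000 -1.6000 0.8000]
Step 2: x=[4.0064 10.4544 19.0784 22.4608] v=[0.0320 1.4720 -3.0080 1.5040]
Step 3: x=[4.0307 10.8358 18.2671 22.8663] v=[0.1216 1.9072 -4.0563 2.0275]

Answer: 4.0307 10.8358 18.2671 22.8663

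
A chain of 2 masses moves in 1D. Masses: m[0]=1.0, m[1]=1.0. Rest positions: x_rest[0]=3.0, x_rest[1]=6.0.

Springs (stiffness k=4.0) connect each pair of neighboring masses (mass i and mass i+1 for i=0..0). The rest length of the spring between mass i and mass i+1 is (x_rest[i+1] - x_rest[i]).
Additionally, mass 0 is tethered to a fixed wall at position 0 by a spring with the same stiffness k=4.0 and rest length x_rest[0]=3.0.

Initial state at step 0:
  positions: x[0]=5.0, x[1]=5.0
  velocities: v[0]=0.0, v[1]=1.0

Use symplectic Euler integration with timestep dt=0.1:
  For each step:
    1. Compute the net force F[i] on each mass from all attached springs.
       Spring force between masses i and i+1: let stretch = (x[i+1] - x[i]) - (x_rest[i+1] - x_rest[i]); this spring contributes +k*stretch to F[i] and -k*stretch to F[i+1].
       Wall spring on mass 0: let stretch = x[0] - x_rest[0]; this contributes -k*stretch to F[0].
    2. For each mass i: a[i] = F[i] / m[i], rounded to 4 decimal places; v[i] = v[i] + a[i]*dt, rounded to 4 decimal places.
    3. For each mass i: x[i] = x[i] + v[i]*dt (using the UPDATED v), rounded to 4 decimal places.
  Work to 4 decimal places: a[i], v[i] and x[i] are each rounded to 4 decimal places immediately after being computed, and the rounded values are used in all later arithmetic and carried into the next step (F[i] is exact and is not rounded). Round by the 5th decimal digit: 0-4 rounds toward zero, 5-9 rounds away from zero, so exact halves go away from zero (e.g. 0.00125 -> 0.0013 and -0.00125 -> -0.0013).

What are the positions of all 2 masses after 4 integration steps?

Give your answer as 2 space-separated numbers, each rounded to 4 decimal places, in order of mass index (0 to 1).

Step 0: x=[5.0000 5.0000] v=[0.0000 1.0000]
Step 1: x=[4.8000 5.2200] v=[-2.0000 2.2000]
Step 2: x=[4.4248 5.5432] v=[-3.7520 3.2320]
Step 3: x=[3.9173 5.9417] v=[-5.0746 3.9846]
Step 4: x=[3.3341 6.3792] v=[-5.8318 4.3748]

Answer: 3.3341 6.3792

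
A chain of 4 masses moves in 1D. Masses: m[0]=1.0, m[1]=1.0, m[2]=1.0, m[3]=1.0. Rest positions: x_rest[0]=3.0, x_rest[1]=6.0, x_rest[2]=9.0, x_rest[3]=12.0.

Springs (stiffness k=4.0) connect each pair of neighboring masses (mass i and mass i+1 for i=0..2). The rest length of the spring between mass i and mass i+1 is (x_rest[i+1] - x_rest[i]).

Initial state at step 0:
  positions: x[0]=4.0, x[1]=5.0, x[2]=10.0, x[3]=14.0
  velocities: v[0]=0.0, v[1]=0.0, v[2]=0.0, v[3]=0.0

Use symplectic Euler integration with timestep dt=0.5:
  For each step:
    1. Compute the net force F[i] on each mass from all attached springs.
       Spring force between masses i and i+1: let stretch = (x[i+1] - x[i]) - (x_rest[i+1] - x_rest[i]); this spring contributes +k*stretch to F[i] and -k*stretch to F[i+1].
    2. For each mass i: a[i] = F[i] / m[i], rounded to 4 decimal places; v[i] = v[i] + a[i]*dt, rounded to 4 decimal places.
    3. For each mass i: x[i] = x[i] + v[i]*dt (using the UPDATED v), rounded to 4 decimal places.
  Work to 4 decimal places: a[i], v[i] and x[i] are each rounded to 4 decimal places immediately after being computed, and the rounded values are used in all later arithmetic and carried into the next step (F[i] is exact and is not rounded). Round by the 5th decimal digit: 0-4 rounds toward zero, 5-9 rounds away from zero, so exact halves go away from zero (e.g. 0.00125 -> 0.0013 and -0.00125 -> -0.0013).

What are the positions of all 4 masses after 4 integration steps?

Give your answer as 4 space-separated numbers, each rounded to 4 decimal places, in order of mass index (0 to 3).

Step 0: x=[4.0000 5.0000 10.0000 14.0000] v=[0.0000 0.0000 0.0000 0.0000]
Step 1: x=[2.0000 9.0000 9.0000 13.0000] v=[-4.0000 8.0000 -2.0000 -2.0000]
Step 2: x=[4.0000 6.0000 12.0000 11.0000] v=[4.0000 -6.0000 6.0000 -4.0000]
Step 3: x=[5.0000 7.0000 8.0000 13.0000] v=[2.0000 2.0000 -8.0000 4.0000]
Step 4: x=[5.0000 7.0000 8.0000 13.0000] v=[0.0000 0.0000 0.0000 0.0000]

Answer: 5.0000 7.0000 8.0000 13.0000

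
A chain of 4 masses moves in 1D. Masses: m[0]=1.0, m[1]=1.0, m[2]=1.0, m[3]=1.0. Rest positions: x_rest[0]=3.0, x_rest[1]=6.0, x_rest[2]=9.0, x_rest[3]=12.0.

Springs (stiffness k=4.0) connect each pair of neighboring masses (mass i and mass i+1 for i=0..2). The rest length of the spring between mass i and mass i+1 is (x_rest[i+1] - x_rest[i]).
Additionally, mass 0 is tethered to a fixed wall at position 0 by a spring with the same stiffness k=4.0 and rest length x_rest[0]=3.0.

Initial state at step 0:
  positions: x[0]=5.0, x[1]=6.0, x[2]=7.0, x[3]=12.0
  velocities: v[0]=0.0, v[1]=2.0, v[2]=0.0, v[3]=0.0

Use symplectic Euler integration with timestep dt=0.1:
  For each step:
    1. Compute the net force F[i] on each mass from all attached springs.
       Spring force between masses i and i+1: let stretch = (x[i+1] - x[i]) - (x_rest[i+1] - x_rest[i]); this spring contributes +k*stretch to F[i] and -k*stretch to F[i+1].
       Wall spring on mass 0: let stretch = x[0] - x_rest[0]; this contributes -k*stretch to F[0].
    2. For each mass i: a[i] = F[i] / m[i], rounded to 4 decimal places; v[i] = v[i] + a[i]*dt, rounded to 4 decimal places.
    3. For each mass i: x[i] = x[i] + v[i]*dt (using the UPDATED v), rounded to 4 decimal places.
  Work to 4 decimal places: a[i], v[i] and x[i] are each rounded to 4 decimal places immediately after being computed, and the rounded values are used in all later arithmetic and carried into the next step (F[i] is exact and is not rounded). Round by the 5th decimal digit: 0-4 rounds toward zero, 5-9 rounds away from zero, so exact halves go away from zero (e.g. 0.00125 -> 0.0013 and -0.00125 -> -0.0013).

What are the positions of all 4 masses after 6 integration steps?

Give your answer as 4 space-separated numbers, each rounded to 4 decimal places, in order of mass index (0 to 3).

Answer: 2.6679 6.7294 9.5869 10.9264

Derivation:
Step 0: x=[5.0000 6.0000 7.0000 12.0000] v=[0.0000 2.0000 0.0000 0.0000]
Step 1: x=[4.8400 6.2000 7.1600 11.9200] v=[-1.6000 2.0000 1.6000 -0.8000]
Step 2: x=[4.5408 6.3840 7.4720 11.7696] v=[-2.9920 1.8400 3.1200 -1.5040]
Step 3: x=[4.1337 6.5378 7.9124 11.5673] v=[-4.0710 1.5379 4.4038 -2.0230]
Step 4: x=[3.6574 6.6504 8.4440 11.3388] v=[-4.7628 1.1261 5.3159 -2.2850]
Step 5: x=[3.1545 6.7150 9.0196 11.1145] v=[-5.0286 0.6463 5.7564 -2.2429]
Step 6: x=[2.6679 6.7294 9.5869 10.9264] v=[-4.8662 0.1439 5.6725 -1.8809]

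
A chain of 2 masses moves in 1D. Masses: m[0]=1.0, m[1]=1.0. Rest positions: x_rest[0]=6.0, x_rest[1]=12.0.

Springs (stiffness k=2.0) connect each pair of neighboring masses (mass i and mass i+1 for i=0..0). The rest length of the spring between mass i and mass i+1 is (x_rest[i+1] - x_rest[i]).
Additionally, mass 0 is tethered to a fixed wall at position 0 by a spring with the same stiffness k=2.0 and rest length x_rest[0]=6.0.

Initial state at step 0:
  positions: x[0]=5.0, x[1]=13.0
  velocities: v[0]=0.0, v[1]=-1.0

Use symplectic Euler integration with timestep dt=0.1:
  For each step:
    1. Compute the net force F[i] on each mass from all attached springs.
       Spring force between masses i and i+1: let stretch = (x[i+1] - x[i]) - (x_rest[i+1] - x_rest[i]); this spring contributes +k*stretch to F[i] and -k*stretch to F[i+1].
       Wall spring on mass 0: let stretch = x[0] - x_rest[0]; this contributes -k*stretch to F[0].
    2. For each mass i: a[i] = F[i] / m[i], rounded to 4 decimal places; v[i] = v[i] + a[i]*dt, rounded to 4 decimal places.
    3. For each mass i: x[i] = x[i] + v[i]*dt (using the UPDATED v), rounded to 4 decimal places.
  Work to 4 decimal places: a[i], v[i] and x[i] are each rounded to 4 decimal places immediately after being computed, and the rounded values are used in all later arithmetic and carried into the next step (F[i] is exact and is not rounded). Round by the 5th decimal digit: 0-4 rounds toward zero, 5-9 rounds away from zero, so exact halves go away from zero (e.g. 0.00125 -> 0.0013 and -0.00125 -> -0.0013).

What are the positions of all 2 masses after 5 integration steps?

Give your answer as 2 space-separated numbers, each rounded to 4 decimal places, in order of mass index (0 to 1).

Step 0: x=[5.0000 13.0000] v=[0.0000 -1.0000]
Step 1: x=[5.0600 12.8600] v=[0.6000 -1.4000]
Step 2: x=[5.1748 12.6840] v=[1.1480 -1.7600]
Step 3: x=[5.3363 12.4778] v=[1.6149 -2.0618]
Step 4: x=[5.5339 12.2488] v=[1.9759 -2.2901]
Step 5: x=[5.7551 12.0055] v=[2.2121 -2.4331]

Answer: 5.7551 12.0055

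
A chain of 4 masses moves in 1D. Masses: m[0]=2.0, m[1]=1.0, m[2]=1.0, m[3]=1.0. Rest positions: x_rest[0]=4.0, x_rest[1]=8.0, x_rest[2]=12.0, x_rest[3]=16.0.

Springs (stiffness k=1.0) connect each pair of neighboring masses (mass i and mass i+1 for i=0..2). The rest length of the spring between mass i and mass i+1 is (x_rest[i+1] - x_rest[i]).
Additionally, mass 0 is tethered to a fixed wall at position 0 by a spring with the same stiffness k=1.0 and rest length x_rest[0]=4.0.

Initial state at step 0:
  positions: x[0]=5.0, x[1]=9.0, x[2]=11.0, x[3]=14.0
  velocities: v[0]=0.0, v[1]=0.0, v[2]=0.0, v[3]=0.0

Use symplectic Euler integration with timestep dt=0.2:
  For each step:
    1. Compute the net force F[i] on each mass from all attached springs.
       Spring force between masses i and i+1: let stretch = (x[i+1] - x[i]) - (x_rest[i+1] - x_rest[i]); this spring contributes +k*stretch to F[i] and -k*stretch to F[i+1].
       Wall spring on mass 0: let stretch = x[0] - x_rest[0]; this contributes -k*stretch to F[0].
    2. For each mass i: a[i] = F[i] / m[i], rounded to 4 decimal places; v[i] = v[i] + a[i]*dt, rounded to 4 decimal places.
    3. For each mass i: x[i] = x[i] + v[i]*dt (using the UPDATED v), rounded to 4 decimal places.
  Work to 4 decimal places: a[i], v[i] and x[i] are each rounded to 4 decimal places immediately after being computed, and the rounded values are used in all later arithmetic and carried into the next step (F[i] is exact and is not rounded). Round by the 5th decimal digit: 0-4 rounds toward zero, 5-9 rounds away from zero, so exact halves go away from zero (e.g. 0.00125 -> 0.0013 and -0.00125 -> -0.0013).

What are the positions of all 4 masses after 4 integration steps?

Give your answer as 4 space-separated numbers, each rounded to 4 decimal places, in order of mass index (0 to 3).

Answer: 4.7892 8.3025 11.3326 14.3987

Derivation:
Step 0: x=[5.0000 9.0000 11.0000 14.0000] v=[0.0000 0.0000 0.0000 0.0000]
Step 1: x=[4.9800 8.9200 11.0400 14.0400] v=[-0.1000 -0.4000 0.2000 0.2000]
Step 2: x=[4.9392 8.7672 11.1152 14.1200] v=[-0.2040 -0.7640 0.3760 0.4000]
Step 3: x=[4.8762 8.5552 11.2167 14.2398] v=[-0.3151 -1.0600 0.5074 0.5990]
Step 4: x=[4.7892 8.3025 11.3326 14.3987] v=[-0.4348 -1.2635 0.5797 0.7944]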